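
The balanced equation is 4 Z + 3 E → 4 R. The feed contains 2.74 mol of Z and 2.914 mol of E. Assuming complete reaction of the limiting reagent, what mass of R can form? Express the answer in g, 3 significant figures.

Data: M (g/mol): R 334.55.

n(Z) = 2.740 mol
n(E) = 2.914 mol
n/ν for Z = 2.740/4 = 0.6850
n/ν for E = 2.914/3 = 0.9713
Smallest n/ν is Z → limiting reagent.
n(R) = (4/4) × 2.740 = 2.740 mol
mass = 2.740 × 334.55 = 916.7 g

917 g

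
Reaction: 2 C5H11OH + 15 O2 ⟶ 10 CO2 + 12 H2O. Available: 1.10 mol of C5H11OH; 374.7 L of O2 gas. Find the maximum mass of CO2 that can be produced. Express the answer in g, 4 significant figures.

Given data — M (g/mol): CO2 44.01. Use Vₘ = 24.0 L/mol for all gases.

n(C5H11OH) = 1.100 mol
n(O2) = 374.7 / 24.0 = 15.61 mol
n/ν for C5H11OH = 1.100/2 = 0.5500
n/ν for O2 = 15.61/15 = 1.041
Smallest n/ν is C5H11OH → limiting reagent.
n(CO2) = (10/2) × 1.100 = 5.500 mol
mass = 5.500 × 44.01 = 242.1 g

242.1 g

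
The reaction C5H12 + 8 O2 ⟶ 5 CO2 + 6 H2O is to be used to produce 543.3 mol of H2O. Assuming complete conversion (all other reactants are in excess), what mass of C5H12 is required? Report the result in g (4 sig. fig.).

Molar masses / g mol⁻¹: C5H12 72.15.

n(H2O) = 543.3 mol
n(C5H12) = (1/6) × 543.3 = 90.55 mol
mass = 90.55 × 72.15 = 6533 g

6533 g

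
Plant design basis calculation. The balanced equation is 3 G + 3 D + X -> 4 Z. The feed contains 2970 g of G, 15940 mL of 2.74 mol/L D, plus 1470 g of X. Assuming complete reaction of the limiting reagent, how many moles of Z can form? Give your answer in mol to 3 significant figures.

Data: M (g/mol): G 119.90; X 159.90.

n(G) = 2970 / 119.90 = 24.77 mol
n(D) = 2.74 × 15940/1000 = 43.68 mol
n(X) = 1470 / 159.90 = 9.193 mol
n/ν for G = 24.77/3 = 8.257
n/ν for D = 43.68/3 = 14.56
n/ν for X = 9.193/1 = 9.193
Smallest n/ν is G → limiting reagent.
n(Z) = (4/3) × 24.77 = 33.03 mol

33.0 mol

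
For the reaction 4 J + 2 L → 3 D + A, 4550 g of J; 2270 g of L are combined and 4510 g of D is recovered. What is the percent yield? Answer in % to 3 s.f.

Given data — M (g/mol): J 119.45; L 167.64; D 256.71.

n(J) = 4550 / 119.45 = 38.09 mol
n(L) = 2270 / 167.64 = 13.54 mol
n/ν for J = 38.09/4 = 9.523
n/ν for L = 13.54/2 = 6.770
Smallest n/ν is L → limiting reagent.
theoretical n(D) = (3/2) × 13.54 = 20.31 mol → 5214 g
% yield = 4510 / 5214 × 100 = 86.50 %

86.5 %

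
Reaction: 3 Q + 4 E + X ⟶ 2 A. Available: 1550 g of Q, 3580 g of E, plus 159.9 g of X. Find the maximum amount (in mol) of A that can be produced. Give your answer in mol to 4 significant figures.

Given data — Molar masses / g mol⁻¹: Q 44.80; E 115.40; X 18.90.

15.51 mol

n(Q) = 1550 / 44.80 = 34.60 mol
n(E) = 3580 / 115.40 = 31.02 mol
n(X) = 159.9 / 18.90 = 8.460 mol
n/ν for Q = 34.60/3 = 11.53
n/ν for E = 31.02/4 = 7.755
n/ν for X = 8.460/1 = 8.460
Smallest n/ν is E → limiting reagent.
n(A) = (2/4) × 31.02 = 15.51 mol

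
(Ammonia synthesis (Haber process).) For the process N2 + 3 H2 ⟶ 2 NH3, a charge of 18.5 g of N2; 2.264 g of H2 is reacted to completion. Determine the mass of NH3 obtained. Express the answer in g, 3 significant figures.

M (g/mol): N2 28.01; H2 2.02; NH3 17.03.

n(N2) = 18.50 / 28.01 = 0.6605 mol
n(H2) = 2.264 / 2.02 = 1.121 mol
n/ν for N2 = 0.6605/1 = 0.6605
n/ν for H2 = 1.121/3 = 0.3737
Smallest n/ν is H2 → limiting reagent.
n(NH3) = (2/3) × 1.121 = 0.7473 mol
mass = 0.7473 × 17.03 = 12.73 g

12.7 g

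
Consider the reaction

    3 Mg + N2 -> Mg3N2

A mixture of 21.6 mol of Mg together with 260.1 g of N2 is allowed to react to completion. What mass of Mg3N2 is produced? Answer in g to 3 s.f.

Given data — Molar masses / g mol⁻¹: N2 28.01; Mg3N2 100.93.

n(Mg) = 21.60 mol
n(N2) = 260.1 / 28.01 = 9.286 mol
n/ν for Mg = 21.60/3 = 7.200
n/ν for N2 = 9.286/1 = 9.286
Smallest n/ν is Mg → limiting reagent.
n(Mg3N2) = (1/3) × 21.60 = 7.200 mol
mass = 7.200 × 100.93 = 726.7 g

727 g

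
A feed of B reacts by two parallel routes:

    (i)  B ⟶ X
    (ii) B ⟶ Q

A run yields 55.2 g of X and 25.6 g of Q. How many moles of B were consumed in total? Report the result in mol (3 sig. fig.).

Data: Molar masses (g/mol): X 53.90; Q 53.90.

1.50 mol

n(X) = 55.2 / 53.90 = 1.024 mol
n(Q) = 25.6 / 53.90 = 0.4750 mol
n(B) via (i) = (1/1)×1.024 = 1.024 mol
n(B) via (ii) = (1/1)×0.4750 = 0.4750 mol
total n(B) = 1.024 + 0.4750 = 1.499 mol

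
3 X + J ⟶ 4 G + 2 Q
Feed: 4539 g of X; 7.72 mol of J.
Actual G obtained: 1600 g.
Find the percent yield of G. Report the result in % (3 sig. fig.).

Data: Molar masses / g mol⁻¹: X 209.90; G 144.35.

n(X) = 4539 / 209.90 = 21.62 mol
n(J) = 7.720 mol
n/ν → X: 7.207, J: 7.720; X is limiting.
theoretical n(G) = (4/3) × 21.62 = 28.83 mol → 4162 g
% yield = 1600 / 4162 × 100 = 38.44 %

38.4 %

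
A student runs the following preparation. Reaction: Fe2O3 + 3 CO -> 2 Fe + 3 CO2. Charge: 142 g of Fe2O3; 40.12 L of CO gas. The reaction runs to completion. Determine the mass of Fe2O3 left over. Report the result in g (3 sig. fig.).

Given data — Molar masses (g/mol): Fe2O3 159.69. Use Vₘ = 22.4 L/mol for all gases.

46.7 g

n(Fe2O3) = 142.0 / 159.69 = 0.8892 mol
n(CO) = 40.12 / 22.4 = 1.791 mol
n/ν for Fe2O3 = 0.8892/1 = 0.8892
n/ν for CO = 1.791/3 = 0.5970
Smallest n/ν is CO → limiting reagent.
Fe2O3 consumed = (1/3) × 1.791 = 0.5970 mol
Fe2O3 remaining = 0.8892 − 0.5970 = 0.2922 mol
mass = 0.2922 × 159.69 = 46.66 g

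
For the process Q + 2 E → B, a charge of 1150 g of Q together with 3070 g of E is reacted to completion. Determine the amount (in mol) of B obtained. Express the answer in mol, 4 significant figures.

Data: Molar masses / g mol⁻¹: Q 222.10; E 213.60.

n(Q) = 1150 / 222.10 = 5.178 mol
n(E) = 3070 / 213.60 = 14.37 mol
n/ν → Q: 5.178, E: 7.185; Q is limiting.
n(B) = (1/1) × 5.178 = 5.178 mol

5.178 mol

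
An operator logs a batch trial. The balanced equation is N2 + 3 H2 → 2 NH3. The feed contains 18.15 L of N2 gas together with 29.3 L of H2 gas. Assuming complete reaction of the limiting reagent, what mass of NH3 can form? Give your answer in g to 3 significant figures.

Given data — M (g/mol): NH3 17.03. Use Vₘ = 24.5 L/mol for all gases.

n(N2) = 18.15 / 24.5 = 0.7408 mol
n(H2) = 29.30 / 24.5 = 1.196 mol
n/ν for N2 = 0.7408/1 = 0.7408
n/ν for H2 = 1.196/3 = 0.3987
Smallest n/ν is H2 → limiting reagent.
n(NH3) = (2/3) × 1.196 = 0.7973 mol
mass = 0.7973 × 17.03 = 13.58 g

13.6 g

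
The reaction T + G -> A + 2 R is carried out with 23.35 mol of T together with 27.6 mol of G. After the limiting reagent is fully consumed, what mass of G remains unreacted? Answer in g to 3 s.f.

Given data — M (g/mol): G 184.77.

n(T) = 23.35 mol
n(G) = 27.60 mol
n/ν for T = 23.35/1 = 23.35
n/ν for G = 27.60/1 = 27.60
Smallest n/ν is T → limiting reagent.
G consumed = (1/1) × 23.35 = 23.35 mol
G remaining = 27.60 − 23.35 = 4.250 mol
mass = 4.250 × 184.77 = 785.3 g

785 g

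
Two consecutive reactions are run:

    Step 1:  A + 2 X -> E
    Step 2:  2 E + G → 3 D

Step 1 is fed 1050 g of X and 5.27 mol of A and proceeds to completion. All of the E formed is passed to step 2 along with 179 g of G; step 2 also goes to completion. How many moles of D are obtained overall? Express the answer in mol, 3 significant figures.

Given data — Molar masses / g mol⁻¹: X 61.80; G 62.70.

7.91 mol

Step 1:
n(X) = 1050 / 61.80 = 16.99 mol
n(A) = 5.270 mol
n/ν for X = 16.99/2 = 8.495
n/ν for A = 5.270/1 = 5.270
Smallest n/ν is A → limiting reagent.
n(E) produced = (1/1) × 5.270 = 5.270 mol
Step 2:
n(E) available = 5.270 mol
n(G) = 179.0 / 62.70 = 2.855 mol
n/ν for E = 5.270/2 = 2.635
n/ν for G = 2.855/1 = 2.855
Smallest n/ν is E → limiting reagent.
n(D) = (3/2) × 5.270 = 7.905 mol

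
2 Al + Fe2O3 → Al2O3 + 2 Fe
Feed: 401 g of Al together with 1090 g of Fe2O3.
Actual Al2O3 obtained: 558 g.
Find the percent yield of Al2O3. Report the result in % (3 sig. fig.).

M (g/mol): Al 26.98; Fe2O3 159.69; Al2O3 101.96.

80.2 %

n(Al) = 401.0 / 26.98 = 14.86 mol
n(Fe2O3) = 1090 / 159.69 = 6.826 mol
n/ν for Al = 14.86/2 = 7.430
n/ν for Fe2O3 = 6.826/1 = 6.826
Smallest n/ν is Fe2O3 → limiting reagent.
theoretical n(Al2O3) = (1/1) × 6.826 = 6.826 mol → 696.0 g
% yield = 558 / 696.0 × 100 = 80.17 %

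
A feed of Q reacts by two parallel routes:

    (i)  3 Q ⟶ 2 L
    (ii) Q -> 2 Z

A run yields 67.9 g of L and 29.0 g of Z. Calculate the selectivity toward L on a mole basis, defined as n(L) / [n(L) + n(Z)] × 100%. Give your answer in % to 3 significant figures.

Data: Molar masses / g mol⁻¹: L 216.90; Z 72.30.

43.8 %

n(L) = 67.9 / 216.90 = 0.3130 mol
n(Z) = 29.0 / 72.30 = 0.4011 mol
selectivity = 0.3130/(0.3130+0.4011) × 100 = 43.83 %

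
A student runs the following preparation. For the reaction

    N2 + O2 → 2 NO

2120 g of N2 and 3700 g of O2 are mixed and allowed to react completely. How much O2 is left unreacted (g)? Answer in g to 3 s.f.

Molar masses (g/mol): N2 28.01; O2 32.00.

1280 g

n(N2) = 2120 / 28.01 = 75.69 mol
n(O2) = 3700 / 32.00 = 115.6 mol
n/ν → N2: 75.69, O2: 115.6; N2 is limiting.
O2 consumed = (1/1) × 75.69 = 75.69 mol
O2 remaining = 115.6 − 75.69 = 39.91 mol
mass = 39.91 × 32.00 = 1277 g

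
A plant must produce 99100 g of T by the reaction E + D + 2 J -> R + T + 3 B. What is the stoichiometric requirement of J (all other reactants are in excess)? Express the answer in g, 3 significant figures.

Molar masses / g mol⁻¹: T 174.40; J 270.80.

308000 g

n(T) = 99100 / 174.40 = 568.2 mol
n(J) = (2/1) × 568.2 = 1136 mol
mass = 1136 × 270.80 = 307600 g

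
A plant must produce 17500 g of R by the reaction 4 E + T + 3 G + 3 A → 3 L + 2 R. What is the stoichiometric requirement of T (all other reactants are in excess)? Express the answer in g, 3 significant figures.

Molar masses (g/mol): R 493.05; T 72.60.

n(R) = 17500 / 493.05 = 35.49 mol
n(T) = (1/2) × 35.49 = 17.75 mol
mass = 17.75 × 72.60 = 1289 g

1290 g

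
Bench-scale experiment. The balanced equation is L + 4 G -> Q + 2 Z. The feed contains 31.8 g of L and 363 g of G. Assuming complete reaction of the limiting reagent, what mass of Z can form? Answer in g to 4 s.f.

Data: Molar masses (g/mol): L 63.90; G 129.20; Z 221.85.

220.8 g

n(L) = 31.80 / 63.90 = 0.4977 mol
n(G) = 363.0 / 129.20 = 2.810 mol
n/ν → L: 0.4977, G: 0.7025; L is limiting.
n(Z) = (2/1) × 0.4977 = 0.9954 mol
mass = 0.9954 × 221.85 = 220.8 g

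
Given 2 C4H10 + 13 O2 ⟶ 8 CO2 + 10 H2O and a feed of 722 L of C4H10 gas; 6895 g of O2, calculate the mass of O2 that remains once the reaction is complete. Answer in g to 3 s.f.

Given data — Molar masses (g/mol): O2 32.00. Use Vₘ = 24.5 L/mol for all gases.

765 g

n(C4H10) = 722.0 / 24.5 = 29.47 mol
n(O2) = 6895 / 32.00 = 215.5 mol
n/ν for C4H10 = 29.47/2 = 14.74
n/ν for O2 = 215.5/13 = 16.58
Smallest n/ν is C4H10 → limiting reagent.
O2 consumed = (13/2) × 29.47 = 191.6 mol
O2 remaining = 215.5 − 191.6 = 23.90 mol
mass = 23.90 × 32.00 = 764.8 g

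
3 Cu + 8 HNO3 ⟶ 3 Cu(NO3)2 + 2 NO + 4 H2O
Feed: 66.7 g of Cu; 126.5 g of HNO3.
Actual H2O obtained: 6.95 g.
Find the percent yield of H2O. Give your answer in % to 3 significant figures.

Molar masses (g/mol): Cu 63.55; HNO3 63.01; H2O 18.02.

n(Cu) = 66.70 / 63.55 = 1.050 mol
n(HNO3) = 126.5 / 63.01 = 2.008 mol
n/ν → Cu: 0.3500, HNO3: 0.2510; HNO3 is limiting.
theoretical n(H2O) = (4/8) × 2.008 = 1.004 mol → 18.09 g
% yield = 6.95 / 18.09 × 100 = 38.42 %

38.4 %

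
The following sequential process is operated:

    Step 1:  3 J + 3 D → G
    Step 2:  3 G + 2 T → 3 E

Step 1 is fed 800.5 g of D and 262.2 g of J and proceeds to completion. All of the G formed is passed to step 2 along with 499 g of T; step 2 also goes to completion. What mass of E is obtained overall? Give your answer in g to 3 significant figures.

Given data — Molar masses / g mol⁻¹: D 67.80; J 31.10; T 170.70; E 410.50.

1150 g

Step 1:
n(D) = 800.5 / 67.80 = 11.81 mol
n(J) = 262.2 / 31.10 = 8.431 mol
n/ν for D = 11.81/3 = 3.937
n/ν for J = 8.431/3 = 2.810
Smallest n/ν is J → limiting reagent.
n(G) produced = (1/3) × 8.431 = 2.810 mol
Step 2:
n(G) available = 2.810 mol
n(T) = 499.0 / 170.70 = 2.923 mol
n/ν for G = 2.810/3 = 0.9367
n/ν for T = 2.923/2 = 1.462
Smallest n/ν is G → limiting reagent.
n(E) = (3/3) × 2.810 = 2.810 mol
mass = 2.810 × 410.50 = 1154 g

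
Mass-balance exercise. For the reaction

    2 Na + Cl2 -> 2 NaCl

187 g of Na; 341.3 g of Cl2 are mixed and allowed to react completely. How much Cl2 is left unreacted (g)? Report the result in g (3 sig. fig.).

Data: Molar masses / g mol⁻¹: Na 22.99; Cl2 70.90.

n(Na) = 187.0 / 22.99 = 8.134 mol
n(Cl2) = 341.3 / 70.90 = 4.814 mol
n/ν for Na = 8.134/2 = 4.067
n/ν for Cl2 = 4.814/1 = 4.814
Smallest n/ν is Na → limiting reagent.
Cl2 consumed = (1/2) × 8.134 = 4.067 mol
Cl2 remaining = 4.814 − 4.067 = 0.7470 mol
mass = 0.7470 × 70.90 = 52.96 g

53.0 g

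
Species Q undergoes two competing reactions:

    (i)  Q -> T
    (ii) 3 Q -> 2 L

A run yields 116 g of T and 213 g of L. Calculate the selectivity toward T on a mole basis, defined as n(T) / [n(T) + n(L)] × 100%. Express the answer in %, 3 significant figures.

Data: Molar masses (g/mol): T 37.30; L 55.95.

n(T) = 116 / 37.30 = 3.110 mol
n(L) = 213 / 55.95 = 3.807 mol
selectivity = 3.110/(3.110+3.807) × 100 = 44.96 %

45.0 %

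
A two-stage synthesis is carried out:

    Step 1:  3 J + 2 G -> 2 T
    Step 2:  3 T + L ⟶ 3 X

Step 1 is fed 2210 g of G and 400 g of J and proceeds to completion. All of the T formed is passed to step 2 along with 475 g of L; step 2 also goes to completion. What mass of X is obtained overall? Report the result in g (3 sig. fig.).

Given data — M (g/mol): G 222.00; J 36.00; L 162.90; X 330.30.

2450 g

Step 1:
n(G) = 2210 / 222.00 = 9.955 mol
n(J) = 400.0 / 36.00 = 11.11 mol
n/ν for G = 9.955/2 = 4.978
n/ν for J = 11.11/3 = 3.703
Smallest n/ν is J → limiting reagent.
n(T) produced = (2/3) × 11.11 = 7.407 mol
Step 2:
n(T) available = 7.407 mol
n(L) = 475.0 / 162.90 = 2.916 mol
n/ν for T = 7.407/3 = 2.469
n/ν for L = 2.916/1 = 2.916
Smallest n/ν is T → limiting reagent.
n(X) = (3/3) × 7.407 = 7.407 mol
mass = 7.407 × 330.30 = 2447 g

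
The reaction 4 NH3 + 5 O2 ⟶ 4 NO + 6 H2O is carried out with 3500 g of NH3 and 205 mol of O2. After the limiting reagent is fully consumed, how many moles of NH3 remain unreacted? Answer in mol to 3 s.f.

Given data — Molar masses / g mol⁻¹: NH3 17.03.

41.5 mol

n(NH3) = 3500 / 17.03 = 205.5 mol
n(O2) = 205.0 mol
n/ν → NH3: 51.38, O2: 41.00; O2 is limiting.
NH3 consumed = (4/5) × 205.0 = 164.0 mol
NH3 remaining = 205.5 − 164.0 = 41.50 mol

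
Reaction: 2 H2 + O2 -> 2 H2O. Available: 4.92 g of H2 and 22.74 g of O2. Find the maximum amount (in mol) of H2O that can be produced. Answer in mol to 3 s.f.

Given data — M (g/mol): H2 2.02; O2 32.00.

n(H2) = 4.920 / 2.02 = 2.436 mol
n(O2) = 22.74 / 32.00 = 0.7106 mol
n/ν for H2 = 2.436/2 = 1.218
n/ν for O2 = 0.7106/1 = 0.7106
Smallest n/ν is O2 → limiting reagent.
n(H2O) = (2/1) × 0.7106 = 1.421 mol

1.42 mol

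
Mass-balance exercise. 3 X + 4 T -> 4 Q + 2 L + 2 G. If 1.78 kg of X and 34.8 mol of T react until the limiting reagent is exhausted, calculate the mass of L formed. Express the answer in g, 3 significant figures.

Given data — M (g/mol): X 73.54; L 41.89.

676 g

n(X) = 1.780×1000 / 73.54 = 24.20 mol
n(T) = 34.80 mol
n/ν → X: 8.067, T: 8.700; X is limiting.
n(L) = (2/3) × 24.20 = 16.13 mol
mass = 16.13 × 41.89 = 675.7 g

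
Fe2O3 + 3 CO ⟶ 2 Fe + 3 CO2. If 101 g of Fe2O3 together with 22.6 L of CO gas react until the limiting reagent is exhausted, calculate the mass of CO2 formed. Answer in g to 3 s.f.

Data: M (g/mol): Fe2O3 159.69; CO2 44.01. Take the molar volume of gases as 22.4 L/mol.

n(Fe2O3) = 101.0 / 159.69 = 0.6325 mol
n(CO) = 22.60 / 22.4 = 1.009 mol
n/ν → Fe2O3: 0.6325, CO: 0.3363; CO is limiting.
n(CO2) = (3/3) × 1.009 = 1.009 mol
mass = 1.009 × 44.01 = 44.41 g

44.4 g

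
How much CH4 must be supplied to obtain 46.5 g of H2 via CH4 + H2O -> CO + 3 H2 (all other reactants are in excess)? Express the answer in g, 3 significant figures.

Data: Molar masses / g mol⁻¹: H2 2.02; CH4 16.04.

123 g

n(H2) = 46.5 / 2.02 = 23.02 mol
n(CH4) = (1/3) × 23.02 = 7.673 mol
mass = 7.673 × 16.04 = 123.1 g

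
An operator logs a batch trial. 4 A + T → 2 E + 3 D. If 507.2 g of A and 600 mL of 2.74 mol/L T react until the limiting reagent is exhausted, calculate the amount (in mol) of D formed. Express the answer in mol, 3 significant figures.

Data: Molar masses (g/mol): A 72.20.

4.93 mol

n(A) = 507.2 / 72.20 = 7.025 mol
n(T) = 2.74 × 600.0/1000 = 1.644 mol
n/ν → A: 1.756, T: 1.644; T is limiting.
n(D) = (3/1) × 1.644 = 4.932 mol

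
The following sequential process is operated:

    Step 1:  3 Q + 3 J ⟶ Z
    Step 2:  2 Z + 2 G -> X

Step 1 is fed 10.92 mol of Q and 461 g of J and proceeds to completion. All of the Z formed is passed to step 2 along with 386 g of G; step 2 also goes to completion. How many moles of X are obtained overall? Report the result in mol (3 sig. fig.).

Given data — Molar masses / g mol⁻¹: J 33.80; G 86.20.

1.82 mol

Step 1:
n(Q) = 10.92 mol
n(J) = 461.0 / 33.80 = 13.64 mol
n/ν for Q = 10.92/3 = 3.640
n/ν for J = 13.64/3 = 4.547
Smallest n/ν is Q → limiting reagent.
n(Z) produced = (1/3) × 10.92 = 3.640 mol
Step 2:
n(Z) available = 3.640 mol
n(G) = 386.0 / 86.20 = 4.478 mol
n/ν for Z = 3.640/2 = 1.820
n/ν for G = 4.478/2 = 2.239
Smallest n/ν is Z → limiting reagent.
n(X) = (1/2) × 3.640 = 1.820 mol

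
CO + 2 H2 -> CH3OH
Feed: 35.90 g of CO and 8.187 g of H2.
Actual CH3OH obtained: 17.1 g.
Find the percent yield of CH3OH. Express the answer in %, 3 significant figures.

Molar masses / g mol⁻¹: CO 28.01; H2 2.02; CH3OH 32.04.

41.6 %

n(CO) = 35.90 / 28.01 = 1.282 mol
n(H2) = 8.187 / 2.02 = 4.053 mol
n/ν → CO: 1.282, H2: 2.027; CO is limiting.
theoretical n(CH3OH) = (1/1) × 1.282 = 1.282 mol → 41.08 g
% yield = 17.1 / 41.08 × 100 = 41.63 %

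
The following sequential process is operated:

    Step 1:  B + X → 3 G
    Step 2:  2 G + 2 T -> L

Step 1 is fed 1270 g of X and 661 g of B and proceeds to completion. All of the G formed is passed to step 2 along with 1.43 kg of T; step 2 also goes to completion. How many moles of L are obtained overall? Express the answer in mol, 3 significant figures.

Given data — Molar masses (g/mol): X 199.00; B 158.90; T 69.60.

6.24 mol

Step 1:
n(X) = 1270 / 199.00 = 6.382 mol
n(B) = 661.0 / 158.90 = 4.160 mol
n/ν for X = 6.382/1 = 6.382
n/ν for B = 4.160/1 = 4.160
Smallest n/ν is B → limiting reagent.
n(G) produced = (3/1) × 4.160 = 12.48 mol
Step 2:
n(G) available = 12.48 mol
n(T) = 1.430×1000 / 69.60 = 20.55 mol
n/ν for G = 12.48/2 = 6.240
n/ν for T = 20.55/2 = 10.28
Smallest n/ν is G → limiting reagent.
n(L) = (1/2) × 12.48 = 6.240 mol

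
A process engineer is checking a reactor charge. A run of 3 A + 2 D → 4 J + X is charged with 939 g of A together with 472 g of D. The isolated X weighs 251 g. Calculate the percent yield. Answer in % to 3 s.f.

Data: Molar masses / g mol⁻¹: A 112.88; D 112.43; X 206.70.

57.9 %

n(A) = 939.0 / 112.88 = 8.319 mol
n(D) = 472.0 / 112.43 = 4.198 mol
n/ν for A = 8.319/3 = 2.773
n/ν for D = 4.198/2 = 2.099
Smallest n/ν is D → limiting reagent.
theoretical n(X) = (1/2) × 4.198 = 2.099 mol → 433.9 g
% yield = 251 / 433.9 × 100 = 57.85 %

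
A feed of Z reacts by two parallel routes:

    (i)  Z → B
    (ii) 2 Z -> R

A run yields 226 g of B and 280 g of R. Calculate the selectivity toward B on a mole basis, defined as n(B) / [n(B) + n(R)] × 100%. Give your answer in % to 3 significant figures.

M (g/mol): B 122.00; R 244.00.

n(B) = 226 / 122.00 = 1.852 mol
n(R) = 280 / 244.00 = 1.148 mol
selectivity = 1.852/(1.852+1.148) × 100 = 61.73 %

61.7 %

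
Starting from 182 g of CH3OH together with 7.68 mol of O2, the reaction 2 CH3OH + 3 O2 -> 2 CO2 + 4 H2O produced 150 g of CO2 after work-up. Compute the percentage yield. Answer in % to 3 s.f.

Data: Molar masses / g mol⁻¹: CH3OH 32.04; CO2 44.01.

n(CH3OH) = 182.0 / 32.04 = 5.680 mol
n(O2) = 7.680 mol
n/ν for CH3OH = 5.680/2 = 2.840
n/ν for O2 = 7.680/3 = 2.560
Smallest n/ν is O2 → limiting reagent.
theoretical n(CO2) = (2/3) × 7.680 = 5.120 mol → 225.3 g
% yield = 150 / 225.3 × 100 = 66.58 %

66.6 %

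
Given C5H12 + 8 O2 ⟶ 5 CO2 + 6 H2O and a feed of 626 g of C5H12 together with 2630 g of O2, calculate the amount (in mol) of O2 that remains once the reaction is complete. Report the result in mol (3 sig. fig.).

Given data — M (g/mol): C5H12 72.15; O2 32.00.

n(C5H12) = 626.0 / 72.15 = 8.676 mol
n(O2) = 2630 / 32.00 = 82.19 mol
n/ν for C5H12 = 8.676/1 = 8.676
n/ν for O2 = 82.19/8 = 10.27
Smallest n/ν is C5H12 → limiting reagent.
O2 consumed = (8/1) × 8.676 = 69.41 mol
O2 remaining = 82.19 − 69.41 = 12.78 mol

12.8 mol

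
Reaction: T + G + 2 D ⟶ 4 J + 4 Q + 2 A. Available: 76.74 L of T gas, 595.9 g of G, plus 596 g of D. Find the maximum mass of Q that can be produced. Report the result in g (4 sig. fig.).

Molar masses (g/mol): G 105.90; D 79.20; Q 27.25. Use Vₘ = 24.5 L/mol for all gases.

n(T) = 76.74 / 24.5 = 3.132 mol
n(G) = 595.9 / 105.90 = 5.627 mol
n(D) = 596.0 / 79.20 = 7.525 mol
n/ν → T: 3.132, G: 5.627, D: 3.763; T is limiting.
n(Q) = (4/1) × 3.132 = 12.53 mol
mass = 12.53 × 27.25 = 341.4 g

341.4 g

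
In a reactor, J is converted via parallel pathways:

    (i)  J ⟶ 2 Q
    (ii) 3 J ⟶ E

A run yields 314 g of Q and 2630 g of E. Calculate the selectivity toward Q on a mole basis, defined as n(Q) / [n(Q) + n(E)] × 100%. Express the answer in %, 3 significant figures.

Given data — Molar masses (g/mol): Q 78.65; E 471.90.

41.7 %

n(Q) = 314 / 78.65 = 3.992 mol
n(E) = 2630 / 471.90 = 5.573 mol
selectivity = 3.992/(3.992+5.573) × 100 = 41.74 %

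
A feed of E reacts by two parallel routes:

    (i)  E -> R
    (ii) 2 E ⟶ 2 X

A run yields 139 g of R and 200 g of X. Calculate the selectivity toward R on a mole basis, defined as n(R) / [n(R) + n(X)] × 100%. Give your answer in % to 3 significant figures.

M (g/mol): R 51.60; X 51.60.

n(R) = 139 / 51.60 = 2.694 mol
n(X) = 200 / 51.60 = 3.876 mol
selectivity = 2.694/(2.694+3.876) × 100 = 41.00 %

41.0 %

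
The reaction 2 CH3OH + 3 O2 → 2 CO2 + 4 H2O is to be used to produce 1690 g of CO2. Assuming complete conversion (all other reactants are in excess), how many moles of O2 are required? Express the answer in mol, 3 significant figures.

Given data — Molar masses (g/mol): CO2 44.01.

n(CO2) = 1690 / 44.01 = 38.40 mol
n(O2) = (3/2) × 38.40 = 57.60 mol

57.6 mol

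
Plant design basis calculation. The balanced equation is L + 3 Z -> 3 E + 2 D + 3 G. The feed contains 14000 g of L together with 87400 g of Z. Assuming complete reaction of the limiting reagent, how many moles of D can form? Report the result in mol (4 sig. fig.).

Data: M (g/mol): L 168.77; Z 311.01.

165.9 mol

n(L) = 14000 / 168.77 = 82.95 mol
n(Z) = 87400 / 311.01 = 281.0 mol
n/ν for L = 82.95/1 = 82.95
n/ν for Z = 281.0/3 = 93.67
Smallest n/ν is L → limiting reagent.
n(D) = (2/1) × 82.95 = 165.9 mol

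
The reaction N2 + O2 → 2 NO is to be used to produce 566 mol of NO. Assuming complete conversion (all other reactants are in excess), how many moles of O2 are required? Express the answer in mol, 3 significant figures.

n(NO) = 566.0 mol
n(O2) = (1/2) × 566.0 = 283.0 mol

283 mol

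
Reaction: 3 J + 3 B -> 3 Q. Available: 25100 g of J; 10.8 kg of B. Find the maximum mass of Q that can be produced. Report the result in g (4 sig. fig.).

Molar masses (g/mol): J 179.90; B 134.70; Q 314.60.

n(J) = 25100 / 179.90 = 139.5 mol
n(B) = 10.80×1000 / 134.70 = 80.18 mol
n/ν → J: 46.50, B: 26.73; B is limiting.
n(Q) = (3/3) × 80.18 = 80.18 mol
mass = 80.18 × 314.60 = 25220 g

25220 g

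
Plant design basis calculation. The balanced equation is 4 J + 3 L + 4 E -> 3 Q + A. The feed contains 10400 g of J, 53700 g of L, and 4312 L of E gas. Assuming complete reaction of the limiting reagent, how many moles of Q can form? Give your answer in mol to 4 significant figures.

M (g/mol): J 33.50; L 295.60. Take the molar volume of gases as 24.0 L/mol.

134.8 mol

n(J) = 10400 / 33.50 = 310.4 mol
n(L) = 53700 / 295.60 = 181.7 mol
n(E) = 4312 / 24.0 = 179.7 mol
n/ν → J: 77.60, L: 60.57, E: 44.93; E is limiting.
n(Q) = (3/4) × 179.7 = 134.8 mol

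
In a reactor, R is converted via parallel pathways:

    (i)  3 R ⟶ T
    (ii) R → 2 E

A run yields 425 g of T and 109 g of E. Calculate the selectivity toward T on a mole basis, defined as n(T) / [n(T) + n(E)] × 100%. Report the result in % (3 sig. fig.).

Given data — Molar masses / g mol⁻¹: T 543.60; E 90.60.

n(T) = 425 / 543.60 = 0.7818 mol
n(E) = 109 / 90.60 = 1.203 mol
selectivity = 0.7818/(0.7818+1.203) × 100 = 39.39 %

39.4 %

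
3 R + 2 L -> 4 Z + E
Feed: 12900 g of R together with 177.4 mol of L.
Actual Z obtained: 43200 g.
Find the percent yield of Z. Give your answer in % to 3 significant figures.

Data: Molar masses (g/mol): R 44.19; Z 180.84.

n(R) = 12900 / 44.19 = 291.9 mol
n(L) = 177.4 mol
n/ν for R = 291.9/3 = 97.30
n/ν for L = 177.4/2 = 88.70
Smallest n/ν is L → limiting reagent.
theoretical n(Z) = (4/2) × 177.4 = 354.8 mol → 64160 g
% yield = 43200 / 64160 × 100 = 67.33 %

67.3 %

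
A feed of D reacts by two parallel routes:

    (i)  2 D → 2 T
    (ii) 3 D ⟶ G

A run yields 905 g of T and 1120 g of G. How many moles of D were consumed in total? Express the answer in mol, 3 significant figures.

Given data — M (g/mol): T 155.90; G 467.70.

n(T) = 905 / 155.90 = 5.805 mol
n(G) = 1120 / 467.70 = 2.395 mol
n(D) via (i) = (2/2)×5.805 = 5.805 mol
n(D) via (ii) = (3/1)×2.395 = 7.185 mol
total n(D) = 5.805 + 7.185 = 12.99 mol

13.0 mol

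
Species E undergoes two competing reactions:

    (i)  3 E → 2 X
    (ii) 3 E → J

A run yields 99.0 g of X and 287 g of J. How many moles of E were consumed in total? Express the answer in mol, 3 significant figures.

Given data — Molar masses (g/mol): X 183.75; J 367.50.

3.15 mol

n(X) = 99.0 / 183.75 = 0.5388 mol
n(J) = 287 / 367.50 = 0.7810 mol
n(E) via (i) = (3/2)×0.5388 = 0.8082 mol
n(E) via (ii) = (3/1)×0.7810 = 2.343 mol
total n(E) = 0.8082 + 2.343 = 3.151 mol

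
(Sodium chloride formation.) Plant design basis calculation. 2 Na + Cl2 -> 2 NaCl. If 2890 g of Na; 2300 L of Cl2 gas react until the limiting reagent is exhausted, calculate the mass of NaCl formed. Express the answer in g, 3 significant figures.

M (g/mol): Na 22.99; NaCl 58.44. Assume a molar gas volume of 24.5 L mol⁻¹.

7350 g

n(Na) = 2890 / 22.99 = 125.7 mol
n(Cl2) = 2300 / 24.5 = 93.88 mol
n/ν → Na: 62.85, Cl2: 93.88; Na is limiting.
n(NaCl) = (2/2) × 125.7 = 125.7 mol
mass = 125.7 × 58.44 = 7346 g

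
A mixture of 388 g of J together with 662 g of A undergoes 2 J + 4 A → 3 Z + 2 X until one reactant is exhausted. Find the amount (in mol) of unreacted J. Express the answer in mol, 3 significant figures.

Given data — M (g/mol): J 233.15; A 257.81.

0.380 mol

n(J) = 388.0 / 233.15 = 1.664 mol
n(A) = 662.0 / 257.81 = 2.568 mol
n/ν → J: 0.8320, A: 0.6420; A is limiting.
J consumed = (2/4) × 2.568 = 1.284 mol
J remaining = 1.664 − 1.284 = 0.3800 mol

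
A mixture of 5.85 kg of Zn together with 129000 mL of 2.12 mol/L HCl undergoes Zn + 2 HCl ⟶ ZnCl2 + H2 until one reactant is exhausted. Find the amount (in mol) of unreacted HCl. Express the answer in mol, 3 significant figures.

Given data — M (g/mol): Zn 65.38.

n(Zn) = 5.850×1000 / 65.38 = 89.48 mol
n(HCl) = 2.12 × 129000/1000 = 273.5 mol
n/ν → Zn: 89.48, HCl: 136.8; Zn is limiting.
HCl consumed = (2/1) × 89.48 = 179.0 mol
HCl remaining = 273.5 − 179.0 = 94.50 mol

94.5 mol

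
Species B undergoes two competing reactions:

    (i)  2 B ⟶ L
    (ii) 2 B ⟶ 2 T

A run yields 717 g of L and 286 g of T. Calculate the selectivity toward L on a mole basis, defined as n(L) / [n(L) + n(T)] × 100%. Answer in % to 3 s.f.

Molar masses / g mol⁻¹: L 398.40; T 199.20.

n(L) = 717 / 398.40 = 1.800 mol
n(T) = 286 / 199.20 = 1.436 mol
selectivity = 1.800/(1.800+1.436) × 100 = 55.62 %

55.6 %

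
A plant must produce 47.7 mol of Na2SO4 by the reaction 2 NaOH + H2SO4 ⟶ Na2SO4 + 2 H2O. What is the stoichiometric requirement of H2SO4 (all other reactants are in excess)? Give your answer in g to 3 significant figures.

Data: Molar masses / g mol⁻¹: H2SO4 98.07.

4680 g

n(Na2SO4) = 47.70 mol
n(H2SO4) = (1/1) × 47.70 = 47.70 mol
mass = 47.70 × 98.07 = 4678 g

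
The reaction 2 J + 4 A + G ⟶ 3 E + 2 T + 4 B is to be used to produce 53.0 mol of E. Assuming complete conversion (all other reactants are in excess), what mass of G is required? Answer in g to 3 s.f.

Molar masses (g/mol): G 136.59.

n(E) = 53.00 mol
n(G) = (1/3) × 53.00 = 17.67 mol
mass = 17.67 × 136.59 = 2414 g

2410 g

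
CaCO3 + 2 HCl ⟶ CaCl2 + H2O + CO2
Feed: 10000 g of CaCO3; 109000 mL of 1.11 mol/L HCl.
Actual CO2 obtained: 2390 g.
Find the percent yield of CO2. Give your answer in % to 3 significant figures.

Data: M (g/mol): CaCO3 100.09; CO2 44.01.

n(CaCO3) = 10000 / 100.09 = 99.91 mol
n(HCl) = 1.11 × 109000/1000 = 121.0 mol
n/ν for CaCO3 = 99.91/1 = 99.91
n/ν for HCl = 121.0/2 = 60.50
Smallest n/ν is HCl → limiting reagent.
theoretical n(CO2) = (1/2) × 121.0 = 60.50 mol → 2663 g
% yield = 2390 / 2663 × 100 = 89.75 %

89.8 %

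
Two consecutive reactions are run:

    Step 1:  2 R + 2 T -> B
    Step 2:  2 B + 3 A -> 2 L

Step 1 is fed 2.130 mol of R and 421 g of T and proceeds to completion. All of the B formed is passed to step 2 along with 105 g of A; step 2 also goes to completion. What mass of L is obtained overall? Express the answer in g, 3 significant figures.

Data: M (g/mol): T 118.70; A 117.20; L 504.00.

301 g

Step 1:
n(R) = 2.130 mol
n(T) = 421.0 / 118.70 = 3.547 mol
n/ν → R: 1.065, T: 1.774; R is limiting.
n(B) produced = (1/2) × 2.130 = 1.065 mol
Step 2:
n(B) available = 1.065 mol
n(A) = 105.0 / 117.20 = 0.8959 mol
n/ν → B: 0.5325, A: 0.2986; A is limiting.
n(L) = (2/3) × 0.8959 = 0.5973 mol
mass = 0.5973 × 504.00 = 301.0 g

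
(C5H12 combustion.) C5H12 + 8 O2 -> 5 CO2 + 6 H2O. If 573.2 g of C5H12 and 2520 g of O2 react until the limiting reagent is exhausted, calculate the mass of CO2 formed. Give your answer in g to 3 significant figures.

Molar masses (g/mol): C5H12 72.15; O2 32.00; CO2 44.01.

n(C5H12) = 573.2 / 72.15 = 7.945 mol
n(O2) = 2520 / 32.00 = 78.75 mol
n/ν for C5H12 = 7.945/1 = 7.945
n/ν for O2 = 78.75/8 = 9.844
Smallest n/ν is C5H12 → limiting reagent.
n(CO2) = (5/1) × 7.945 = 39.73 mol
mass = 39.73 × 44.01 = 1749 g

1750 g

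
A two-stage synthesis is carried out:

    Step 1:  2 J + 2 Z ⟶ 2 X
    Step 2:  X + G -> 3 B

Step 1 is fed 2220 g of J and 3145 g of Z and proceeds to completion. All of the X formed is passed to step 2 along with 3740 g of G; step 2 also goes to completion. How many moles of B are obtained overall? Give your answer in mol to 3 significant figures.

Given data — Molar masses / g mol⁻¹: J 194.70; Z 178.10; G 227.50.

34.2 mol

Step 1:
n(J) = 2220 / 194.70 = 11.40 mol
n(Z) = 3145 / 178.10 = 17.66 mol
n/ν → J: 5.700, Z: 8.830; J is limiting.
n(X) produced = (2/2) × 11.40 = 11.40 mol
Step 2:
n(X) available = 11.40 mol
n(G) = 3740 / 227.50 = 16.44 mol
n/ν → X: 11.40, G: 16.44; X is limiting.
n(B) = (3/1) × 11.40 = 34.20 mol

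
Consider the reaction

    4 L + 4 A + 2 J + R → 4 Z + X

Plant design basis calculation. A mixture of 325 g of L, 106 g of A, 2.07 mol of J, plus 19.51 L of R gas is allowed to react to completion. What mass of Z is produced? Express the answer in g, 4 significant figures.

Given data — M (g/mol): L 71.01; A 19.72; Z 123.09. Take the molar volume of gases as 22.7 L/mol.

423.2 g

n(L) = 325.0 / 71.01 = 4.577 mol
n(A) = 106.0 / 19.72 = 5.375 mol
n(J) = 2.070 mol
n(R) = 19.51 / 22.7 = 0.8595 mol
n/ν for L = 4.577/4 = 1.144
n/ν for A = 5.375/4 = 1.344
n/ν for J = 2.070/2 = 1.035
n/ν for R = 0.8595/1 = 0.8595
Smallest n/ν is R → limiting reagent.
n(Z) = (4/1) × 0.8595 = 3.438 mol
mass = 3.438 × 123.09 = 423.2 g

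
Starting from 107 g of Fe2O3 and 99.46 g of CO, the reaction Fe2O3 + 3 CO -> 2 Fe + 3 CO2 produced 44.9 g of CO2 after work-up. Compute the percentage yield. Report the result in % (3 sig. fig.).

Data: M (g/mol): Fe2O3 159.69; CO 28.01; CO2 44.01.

n(Fe2O3) = 107.0 / 159.69 = 0.6700 mol
n(CO) = 99.46 / 28.01 = 3.551 mol
n/ν for Fe2O3 = 0.6700/1 = 0.6700
n/ν for CO = 3.551/3 = 1.184
Smallest n/ν is Fe2O3 → limiting reagent.
theoretical n(CO2) = (3/1) × 0.6700 = 2.010 mol → 88.46 g
% yield = 44.9 / 88.46 × 100 = 50.76 %

50.8 %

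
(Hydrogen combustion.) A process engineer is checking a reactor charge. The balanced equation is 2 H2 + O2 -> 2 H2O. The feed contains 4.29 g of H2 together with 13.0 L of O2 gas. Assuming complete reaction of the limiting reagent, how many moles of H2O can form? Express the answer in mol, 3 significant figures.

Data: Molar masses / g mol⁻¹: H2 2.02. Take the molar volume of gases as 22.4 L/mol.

n(H2) = 4.290 / 2.02 = 2.124 mol
n(O2) = 13.00 / 22.4 = 0.5804 mol
n/ν for H2 = 2.124/2 = 1.062
n/ν for O2 = 0.5804/1 = 0.5804
Smallest n/ν is O2 → limiting reagent.
n(H2O) = (2/1) × 0.5804 = 1.161 mol

1.16 mol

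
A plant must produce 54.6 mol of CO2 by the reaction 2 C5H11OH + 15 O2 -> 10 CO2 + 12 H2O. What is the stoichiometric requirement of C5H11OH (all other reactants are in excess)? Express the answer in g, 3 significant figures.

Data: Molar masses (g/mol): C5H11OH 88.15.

n(CO2) = 54.60 mol
n(C5H11OH) = (2/10) × 54.60 = 10.92 mol
mass = 10.92 × 88.15 = 962.6 g

963 g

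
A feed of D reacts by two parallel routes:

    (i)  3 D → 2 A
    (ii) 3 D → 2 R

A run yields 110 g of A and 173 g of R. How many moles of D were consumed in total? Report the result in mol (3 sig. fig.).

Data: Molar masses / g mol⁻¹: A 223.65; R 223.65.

n(A) = 110 / 223.65 = 0.4918 mol
n(R) = 173 / 223.65 = 0.7735 mol
n(D) via (i) = (3/2)×0.4918 = 0.7377 mol
n(D) via (ii) = (3/2)×0.7735 = 1.160 mol
total n(D) = 0.7377 + 1.160 = 1.898 mol

1.90 mol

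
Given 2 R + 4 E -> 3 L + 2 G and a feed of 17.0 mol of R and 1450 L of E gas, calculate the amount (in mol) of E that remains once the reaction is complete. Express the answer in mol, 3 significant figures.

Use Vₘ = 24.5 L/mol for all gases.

25.2 mol

n(R) = 17.00 mol
n(E) = 1450 / 24.5 = 59.18 mol
n/ν for R = 17.00/2 = 8.500
n/ν for E = 59.18/4 = 14.80
Smallest n/ν is R → limiting reagent.
E consumed = (4/2) × 17.00 = 34.00 mol
E remaining = 59.18 − 34.00 = 25.18 mol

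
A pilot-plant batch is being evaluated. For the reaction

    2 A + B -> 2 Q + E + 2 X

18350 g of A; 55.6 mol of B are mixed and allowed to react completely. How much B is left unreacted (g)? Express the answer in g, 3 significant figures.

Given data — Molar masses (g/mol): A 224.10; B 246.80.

n(A) = 18350 / 224.10 = 81.88 mol
n(B) = 55.60 mol
n/ν for A = 81.88/2 = 40.94
n/ν for B = 55.60/1 = 55.60
Smallest n/ν is A → limiting reagent.
B consumed = (1/2) × 81.88 = 40.94 mol
B remaining = 55.60 − 40.94 = 14.66 mol
mass = 14.66 × 246.80 = 3618 g

3620 g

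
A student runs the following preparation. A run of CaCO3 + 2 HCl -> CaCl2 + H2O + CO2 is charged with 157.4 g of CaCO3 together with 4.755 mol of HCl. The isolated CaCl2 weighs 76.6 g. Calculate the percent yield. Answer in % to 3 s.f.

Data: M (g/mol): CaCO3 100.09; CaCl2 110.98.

43.9 %

n(CaCO3) = 157.4 / 100.09 = 1.573 mol
n(HCl) = 4.755 mol
n/ν for CaCO3 = 1.573/1 = 1.573
n/ν for HCl = 4.755/2 = 2.378
Smallest n/ν is CaCO3 → limiting reagent.
theoretical n(CaCl2) = (1/1) × 1.573 = 1.573 mol → 174.6 g
% yield = 76.6 / 174.6 × 100 = 43.87 %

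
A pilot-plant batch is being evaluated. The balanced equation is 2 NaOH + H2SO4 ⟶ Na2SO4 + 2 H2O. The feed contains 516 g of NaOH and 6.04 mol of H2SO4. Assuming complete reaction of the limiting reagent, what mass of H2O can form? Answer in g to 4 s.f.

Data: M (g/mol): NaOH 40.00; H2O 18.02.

217.7 g

n(NaOH) = 516.0 / 40.00 = 12.90 mol
n(H2SO4) = 6.040 mol
n/ν for NaOH = 12.90/2 = 6.450
n/ν for H2SO4 = 6.040/1 = 6.040
Smallest n/ν is H2SO4 → limiting reagent.
n(H2O) = (2/1) × 6.040 = 12.08 mol
mass = 12.08 × 18.02 = 217.7 g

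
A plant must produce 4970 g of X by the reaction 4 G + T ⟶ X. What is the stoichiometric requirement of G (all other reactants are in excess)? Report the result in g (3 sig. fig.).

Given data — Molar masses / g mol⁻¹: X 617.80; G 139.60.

n(X) = 4970 / 617.80 = 8.045 mol
n(G) = (4/1) × 8.045 = 32.18 mol
mass = 32.18 × 139.60 = 4492 g

4490 g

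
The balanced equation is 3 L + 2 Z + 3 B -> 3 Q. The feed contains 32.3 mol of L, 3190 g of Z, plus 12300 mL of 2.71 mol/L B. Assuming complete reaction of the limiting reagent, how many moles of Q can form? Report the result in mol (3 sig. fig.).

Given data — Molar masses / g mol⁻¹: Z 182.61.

n(L) = 32.30 mol
n(Z) = 3190 / 182.61 = 17.47 mol
n(B) = 2.71 × 12300/1000 = 33.33 mol
n/ν for L = 32.30/3 = 10.77
n/ν for Z = 17.47/2 = 8.735
n/ν for B = 33.33/3 = 11.11
Smallest n/ν is Z → limiting reagent.
n(Q) = (3/2) × 17.47 = 26.21 mol

26.2 mol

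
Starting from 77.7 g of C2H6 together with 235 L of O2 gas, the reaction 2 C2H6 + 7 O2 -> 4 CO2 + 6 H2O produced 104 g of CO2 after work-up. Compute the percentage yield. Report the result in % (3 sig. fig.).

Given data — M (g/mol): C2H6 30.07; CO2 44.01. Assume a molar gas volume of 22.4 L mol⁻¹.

n(C2H6) = 77.70 / 30.07 = 2.584 mol
n(O2) = 235.0 / 22.4 = 10.49 mol
n/ν for C2H6 = 2.584/2 = 1.292
n/ν for O2 = 10.49/7 = 1.499
Smallest n/ν is C2H6 → limiting reagent.
theoretical n(CO2) = (4/2) × 2.584 = 5.168 mol → 227.4 g
% yield = 104 / 227.4 × 100 = 45.73 %

45.7 %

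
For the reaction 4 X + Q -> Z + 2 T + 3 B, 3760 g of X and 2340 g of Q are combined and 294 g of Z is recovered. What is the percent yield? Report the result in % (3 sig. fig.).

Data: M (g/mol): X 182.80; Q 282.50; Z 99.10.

57.7 %

n(X) = 3760 / 182.80 = 20.57 mol
n(Q) = 2340 / 282.50 = 8.283 mol
n/ν for X = 20.57/4 = 5.143
n/ν for Q = 8.283/1 = 8.283
Smallest n/ν is X → limiting reagent.
theoretical n(Z) = (1/4) × 20.57 = 5.143 mol → 509.7 g
% yield = 294 / 509.7 × 100 = 57.68 %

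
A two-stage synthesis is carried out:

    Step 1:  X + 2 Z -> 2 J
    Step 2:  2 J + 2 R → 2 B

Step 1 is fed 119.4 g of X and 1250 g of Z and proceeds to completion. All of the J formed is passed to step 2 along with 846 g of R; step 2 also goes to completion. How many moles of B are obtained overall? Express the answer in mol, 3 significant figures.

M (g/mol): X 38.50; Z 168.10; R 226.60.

Step 1:
n(X) = 119.4 / 38.50 = 3.101 mol
n(Z) = 1250 / 168.10 = 7.436 mol
n/ν for X = 3.101/1 = 3.101
n/ν for Z = 7.436/2 = 3.718
Smallest n/ν is X → limiting reagent.
n(J) produced = (2/1) × 3.101 = 6.202 mol
Step 2:
n(J) available = 6.202 mol
n(R) = 846.0 / 226.60 = 3.733 mol
n/ν for J = 6.202/2 = 3.101
n/ν for R = 3.733/2 = 1.867
Smallest n/ν is R → limiting reagent.
n(B) = (2/2) × 3.733 = 3.733 mol

3.73 mol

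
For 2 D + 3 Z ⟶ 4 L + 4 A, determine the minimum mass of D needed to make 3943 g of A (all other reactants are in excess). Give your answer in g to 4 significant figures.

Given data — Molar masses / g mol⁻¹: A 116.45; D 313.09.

5301 g

n(A) = 3943 / 116.45 = 33.86 mol
n(D) = (2/4) × 33.86 = 16.93 mol
mass = 16.93 × 313.09 = 5301 g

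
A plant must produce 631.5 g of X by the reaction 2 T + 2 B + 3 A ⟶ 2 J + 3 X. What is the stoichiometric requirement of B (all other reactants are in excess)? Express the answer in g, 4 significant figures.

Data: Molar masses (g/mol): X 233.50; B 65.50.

n(X) = 631.5 / 233.50 = 2.704 mol
n(B) = (2/3) × 2.704 = 1.803 mol
mass = 1.803 × 65.50 = 118.1 g

118.1 g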